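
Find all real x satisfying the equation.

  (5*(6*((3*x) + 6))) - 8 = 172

Step 1. [(5*(6*((3*x) + 6))) - 8 = 172] the outer -8 inverts by adding 8 ⇒ sub: 5*(6*((3*x) + 6)) = 180.
Step 2. [5*(6*((3*x) + 6)) = 180] divide by the outer 5. So div: 6*((3*x) + 6) = 36.
Step 3. [6*((3*x) + 6) = 36] LHS = 6·(…); ÷6 both sides. So div: (3*x) + 6 = 6.
Step 4. [(3*x) + 6 = 6] +6 is outermost — subtract 6 both sides. So sub: 3*x = 0.
Step 5. [3*x = 0] 3 out front; divide by 3 ⇒ div: x = 0.

Answer: x ∈ {0}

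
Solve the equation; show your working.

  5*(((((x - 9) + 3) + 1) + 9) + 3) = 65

Step 1. [5*(((((x - 9) + 3) + 1) + 9) + 3) = 65] LHS = 5·(…); ÷5 both sides ⇒ div: ((((x - 9) + 3) + 1) + 9) + 3 = 13.
Step 2. [((((x - 9) + 3) + 1) + 9) + 3 = 13] the outer +3 inverts by subtracting 3, so sub: (((x - 9) + 3) + 1) + 9 = 10.
Step 3. [(((x - 9) + 3) + 1) + 9 = 10] peel the +9: subtract 9 from each side, so sub: ((x - 9) + 3) + 1 = 1.
Step 4. [((x - 9) + 3) + 1 = 1] the outer +1 inverts by subtracting 1. So sub: (x - 9) + 3 = 0.
Step 5. [(x - 9) + 3 = 0] +3 is outermost — subtract 3 both sides, so sub: x - 9 = -3.
Step 6. [x - 9 = -3] -9 is outermost — add 9 both sides ⇒ sub: x = 6.

Answer: x ∈ {6}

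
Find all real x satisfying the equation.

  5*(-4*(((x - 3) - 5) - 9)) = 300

Step 1. [5*(-4*(((x - 3) - 5) - 9)) = 300] LHS = 5·(…); ÷5 both sides, so div: -4*(((x - 3) - 5) - 9) = 60.
Step 2. [-4*(((x - 3) - 5) - 9) = 60] -4·(inner) — divide through by -4 ⇒ div: ((x - 3) - 5) - 9 = -15.
Step 3. [((x - 3) - 5) - 9 = -15] the outer -9 inverts by adding 9. So sub: (x - 3) - 5 = -6.
Step 4. [(x - 3) - 5 = -6] -5 is outermost — add 5 both sides ⇒ sub: x - 3 = -1.
Step 5. [x - 3 = -1] -3 is outermost — add 3 both sides, so sub: x = 2.

Answer: x ∈ {2}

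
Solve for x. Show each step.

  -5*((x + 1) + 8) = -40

Step 1. [-5*((x + 1) + 8) = -40] leading coefficient -5: divide by -5, so div: (x + 1) + 8 = 8.
Step 2. [(x + 1) + 8 = 8] peel the +8: subtract 8 from each side, so sub: x + 1 = 0.
Step 3. [x + 1 = 0] peel the +1: subtract 1 from each side. So sub: x = -1.

Answer: x ∈ {-1}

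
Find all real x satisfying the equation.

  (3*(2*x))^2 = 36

Step 1. [(3*(2*x))^2 = 36] √ both sides: 36 ≥ 0 gives two branches ⇒ sqrt: 3*(2*x) = 6 or -6.
Step 2. [3*(2*x) = 6 or -6] leading coefficient 3: divide by 3 ⇒ div: 2*x = 2 or -2.
Step 3. [2*x = 2 or -2] 2 out front; divide by 2 ⇒ div: x = 1 or -1.

Answer: x ∈ {-1, 1}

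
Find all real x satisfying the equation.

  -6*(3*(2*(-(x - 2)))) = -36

Step 1. [-6*(3*(2*(-(x - 2)))) = -36] -6 out front; divide by -6, so div: 3*(2*(-(x - 2))) = 6.
Step 2. [3*(2*(-(x - 2))) = 6] divide by the outer 3 ⇒ div: 2*(-(x - 2)) = 2.
Step 3. [2*(-(x - 2)) = 2] LHS = 2·(…); ÷2 both sides. So div: -(x - 2) = 1.
Step 4. [-(x - 2) = 1] LHS negated; negate both sides ⇒ neg: x - 2 = -1.
Step 5. [x - 2 = -1] the outer -2 inverts by adding 2. So sub: x = 1.

Answer: x ∈ {1}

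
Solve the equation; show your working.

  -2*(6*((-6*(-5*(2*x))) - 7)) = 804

Step 1. [-2*(6*((-6*(-5*(2*x))) - 7)) = 804] -2 out front; divide by -2, so div: 6*((-6*(-5*(2*x))) - 7) = -402.
Step 2. [6*((-6*(-5*(2*x))) - 7) = -402] LHS = 6·(…); ÷6 both sides ⇒ div: (-6*(-5*(2*x))) - 7 = -67.
Step 3. [(-6*(-5*(2*x))) - 7 = -67] -7 is outermost — add 7 both sides. So sub: -6*(-5*(2*x)) = -60.
Step 4. [-6*(-5*(2*x)) = -60] leading coefficient -6: divide by -6 ⇒ div: -5*(2*x) = 10.
Step 5. [-5*(2*x) = 10] -5 out front; divide by -5, so div: 2*x = -2.
Step 6. [2*x = -2] LHS = 2·(…); ÷2 both sides ⇒ div: x = -1.

Answer: x ∈ {-1}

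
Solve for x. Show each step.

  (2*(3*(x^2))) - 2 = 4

Step 1. [(2*(3*(x^2))) - 2 = 4] common factor 2 (LHS and 4) — divide through ⇒ factor: (3*(x^2)) - 1 = 2.
Step 2. [(3*(x^2)) - 1 = 2] 1 comes off first (add 1), so sub: 3*(x^2) = 3.
Step 3. [3*(x^2) = 3] divide by the outer 3. So div: x^2 = 1.
Step 4. [x^2 = 1] √ both sides: 1 ≥ 0 gives two branches ⇒ sqrt: x = 1 or -1.

Answer: x ∈ {-1, 1}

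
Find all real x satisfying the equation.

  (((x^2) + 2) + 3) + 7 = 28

Step 1. [(((x^2) + 2) + 3) + 7 = 28] peel the +7: subtract 7 from each side ⇒ sub: ((x^2) + 2) + 3 = 21.
Step 2. [((x^2) + 2) + 3 = 21] +3 is outermost — subtract 3 both sides ⇒ sub: (x^2) + 2 = 18.
Step 3. [(x^2) + 2 = 18] +2 is outermost — subtract 2 both sides. So sub: x^2 = 16.
Step 4. [x^2 = 16] √ both sides: 16 ≥ 0 gives two branches. So sqrt: x = 4 or -4.

Answer: x ∈ {-4, 4}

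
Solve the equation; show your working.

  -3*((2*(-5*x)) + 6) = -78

Step 1. [-3*((2*(-5*x)) + 6) = -78] -3·(inner) — divide through by -3 ⇒ div: (2*(-5*x)) + 6 = 26.
Step 2. [(2*(-5*x)) + 6 = 26] peel the +6: subtract 6 from each side ⇒ sub: 2*(-5*x) = 20.
Step 3. [2*(-5*x) = 20] leading coefficient 2: divide by 2. So div: -5*x = 10.
Step 4. [-5*x = 10] -5 out front; divide by -5 ⇒ div: x = -2.

Answer: x ∈ {-2}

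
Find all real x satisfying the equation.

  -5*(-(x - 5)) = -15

Step 1. [-5*(-(x - 5)) = -15] leading coefficient -5: divide by -5. So div: -(x - 5) = 3.
Step 2. [-(x - 5) = 3] flip signs both sides ⇒ neg: x - 5 = -3.
Step 3. [x - 5 = -3] 5 comes off first (add 5). So sub: x = 2.

Answer: x ∈ {2}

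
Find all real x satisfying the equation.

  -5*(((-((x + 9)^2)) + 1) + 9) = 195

Step 1. [-5*(((-((x + 9)^2)) + 1) + 9) = 195] -5 out front; divide by -5, so div: ((-((x + 9)^2)) + 1) + 9 = -39.
Step 2. [((-((x + 9)^2)) + 1) + 9 = -39] +9 is outermost — subtract 9 both sides. So sub: (-((x + 9)^2)) + 1 = -48.
Step 3. [(-((x + 9)^2)) + 1 = -48] subtract 1: x sits inside (… + 1) ⇒ sub: -((x + 9)^2) = -49.
Step 4. [-((x + 9)^2) = -49] leading − — multiply by −1. So neg: (x + 9)^2 = 49.
Step 5. [(x + 9)^2 = 49] 49 ≥ 0, LHS is (·)² — take ±√, so sqrt: x + 9 = 7 or -7.
Step 6. [x + 9 = 7 or -7] +9 is outermost — subtract 9 both sides, so sub: x = -2 or -16.

Answer: x ∈ {-16, -2}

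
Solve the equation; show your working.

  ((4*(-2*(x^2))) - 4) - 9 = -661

Step 1. [((4*(-2*(x^2))) - 4) - 9 = -661] -9 is outermost — add 9 both sides. So sub: (4*(-2*(x^2))) - 4 = -652.
Step 2. [(4*(-2*(x^2))) - 4 = -652] 4 | LHS and 4 | -652: pull 4 out ⇒ factor: (-2*(x^2)) - 1 = -163.
Step 3. [(-2*(x^2)) - 1 = -163] -1 is outermost — add 1 both sides ⇒ sub: -2*(x^2) = -162.
Step 4. [-2*(x^2) = -162] -2·(inner) — divide through by -2. So div: x^2 = 81.
Step 5. [x^2 = 81] LHS squared, RHS 81 ≥ 0: apply √ (±). So sqrt: x = 9 or -9.

Answer: x ∈ {-9, 9}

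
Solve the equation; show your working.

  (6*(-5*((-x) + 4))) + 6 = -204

Step 1. [(6*(-5*((-x) + 4))) + 6 = -204] 6 | LHS and 6 | -204: pull 6 out. So factor: (-5*((-x) + 4)) + 1 = -34.
Step 2. [(-5*((-x) + 4)) + 1 = -34] subtract 1: x sits inside (… + 1) ⇒ sub: -5*((-x) + 4) = -35.
Step 3. [-5*((-x) + 4) = -35] LHS = -5·(…); ÷-5 both sides. So div: (-x) + 4 = 7.
Step 4. [(-x) + 4 = 7] peel the +4: subtract 4 from each side, so sub: -x = 3.
Step 5. [-x = 3] flip signs both sides ⇒ neg: x = -3.

Answer: x ∈ {-3}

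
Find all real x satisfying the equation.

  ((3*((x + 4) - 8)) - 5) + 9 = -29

Step 1. [((3*((x + 4) - 8)) - 5) + 9 = -29] 9 comes off first (subtract 9). So sub: (3*((x + 4) - 8)) - 5 = -38.
Step 2. [(3*((x + 4) - 8)) - 5 = -38] 5 comes off first (add 5), so sub: 3*((x + 4) - 8) = -33.
Step 3. [3*((x + 4) - 8) = -33] divide by the outer 3, so div: (x + 4) - 8 = -11.
Step 4. [(x + 4) - 8 = -11] the outer -8 inverts by adding 8, so sub: x + 4 = -3.
Step 5. [x + 4 = -3] 4 comes off first (subtract 4), so sub: x = -7.

Answer: x ∈ {-7}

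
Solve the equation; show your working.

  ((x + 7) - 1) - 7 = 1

Step 1. [((x + 7) - 1) - 7 = 1] the outer -7 inverts by adding 7. So sub: (x + 7) - 1 = 8.
Step 2. [(x + 7) - 1 = 8] 1 comes off first (add 1), so sub: x + 7 = 9.
Step 3. [x + 7 = 9] +7 is outermost — subtract 7 both sides, so sub: x = 2.

Answer: x ∈ {2}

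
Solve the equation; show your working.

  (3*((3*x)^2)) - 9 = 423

Step 1. [(3*((3*x)^2)) - 9 = 423] 3 | LHS and 3 | 423: pull 3 out. So factor: ((3*x)^2) - 3 = 141.
Step 2. [((3*x)^2) - 3 = 141] peel the -3: add 3 from each side, so sub: (3*x)^2 = 144.
Step 3. [(3*x)^2 = 144] 144 ≥ 0, LHS is (·)² — take ±√, so sqrt: 3*x = 12 or -12.
Step 4. [3*x = 12 or -12] leading coefficient 3: divide by 3 ⇒ div: x = 4 or -4.

Answer: x ∈ {-4, 4}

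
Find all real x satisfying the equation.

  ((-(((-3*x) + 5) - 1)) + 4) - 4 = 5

Step 1. [((-(((-3*x) + 5) - 1)) + 4) - 4 = 5] -4 is outermost — add 4 both sides, so sub: (-(((-3*x) + 5) - 1)) + 4 = 9.
Step 2. [(-(((-3*x) + 5) - 1)) + 4 = 9] 4 comes off first (subtract 4), so sub: -(((-3*x) + 5) - 1) = 5.
Step 3. [-(((-3*x) + 5) - 1) = 5] LHS negated; negate both sides, so neg: ((-3*x) + 5) - 1 = -5.
Step 4. [((-3*x) + 5) - 1 = -5] add 1: x sits inside (… - 1) ⇒ sub: (-3*x) + 5 = -4.
Step 5. [(-3*x) + 5 = -4] the outer +5 inverts by subtracting 5 ⇒ sub: -3*x = -9.
Step 6. [-3*x = -9] divide by the outer -3 ⇒ div: x = 3.

Answer: x ∈ {3}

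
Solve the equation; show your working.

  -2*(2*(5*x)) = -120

Step 1. [-2*(2*(5*x)) = -120] LHS = -2·(…); ÷-2 both sides ⇒ div: 2*(5*x) = 60.
Step 2. [2*(5*x) = 60] leading coefficient 2: divide by 2. So div: 5*x = 30.
Step 3. [5*x = 30] 5 out front; divide by 5. So div: x = 6.

Answer: x ∈ {6}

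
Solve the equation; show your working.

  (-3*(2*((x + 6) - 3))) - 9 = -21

Step 1. [(-3*(2*((x + 6) - 3))) - 9 = -21] -3 | LHS and -3 | -21: pull -3 out. So factor: (2*((x + 6) - 3)) + 3 = 7.
Step 2. [(2*((x + 6) - 3)) + 3 = 7] peel the +3: subtract 3 from each side ⇒ sub: 2*((x + 6) - 3) = 4.
Step 3. [2*((x + 6) - 3) = 4] LHS = 2·(…); ÷2 both sides. So div: (x + 6) - 3 = 2.
Step 4. [(x + 6) - 3 = 2] 3 comes off first (add 3). So sub: x + 6 = 5.
Step 5. [x + 6 = 5] the outer +6 inverts by subtracting 6 ⇒ sub: x = -1.

Answer: x ∈ {-1}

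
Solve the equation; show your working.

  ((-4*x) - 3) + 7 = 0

Step 1. [((-4*x) - 3) + 7 = 0] 7 comes off first (subtract 7) ⇒ sub: (-4*x) - 3 = -7.
Step 2. [(-4*x) - 3 = -7] the outer -3 inverts by adding 3. So sub: -4*x = -4.
Step 3. [-4*x = -4] LHS = -4·(…); ÷-4 both sides, so div: x = 1.

Answer: x ∈ {1}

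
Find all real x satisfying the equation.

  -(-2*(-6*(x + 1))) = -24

Step 1. [-(-2*(-6*(x + 1))) = -24] LHS negated; negate both sides ⇒ neg: -2*(-6*(x + 1)) = 24.
Step 2. [-2*(-6*(x + 1)) = 24] divide by the outer -2. So div: -6*(x + 1) = -12.
Step 3. [-6*(x + 1) = -12] -6·(inner) — divide through by -6. So div: x + 1 = 2.
Step 4. [x + 1 = 2] subtract 1: x sits inside (… + 1) ⇒ sub: x = 1.

Answer: x ∈ {1}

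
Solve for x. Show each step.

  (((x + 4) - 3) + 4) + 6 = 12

Step 1. [(((x + 4) - 3) + 4) + 6 = 12] 6 comes off first (subtract 6). So sub: ((x + 4) - 3) + 4 = 6.
Step 2. [((x + 4) - 3) + 4 = 6] the outer +4 inverts by subtracting 4. So sub: (x + 4) - 3 = 2.
Step 3. [(x + 4) - 3 = 2] the outer -3 inverts by adding 3 ⇒ sub: x + 4 = 5.
Step 4. [x + 4 = 5] the outer +4 inverts by subtracting 4, so sub: x = 1.

Answer: x ∈ {1}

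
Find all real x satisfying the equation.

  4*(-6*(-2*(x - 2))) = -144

Step 1. [4*(-6*(-2*(x - 2))) = -144] leading coefficient 4: divide by 4 ⇒ div: -6*(-2*(x - 2)) = -36.
Step 2. [-6*(-2*(x - 2)) = -36] -6·(inner) — divide through by -6 ⇒ div: -2*(x - 2) = 6.
Step 3. [-2*(x - 2) = 6] -2 out front; divide by -2, so div: x - 2 = -3.
Step 4. [x - 2 = -3] the outer -2 inverts by adding 2, so sub: x = -1.

Answer: x ∈ {-1}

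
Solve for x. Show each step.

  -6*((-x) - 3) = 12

Step 1. [-6*((-x) - 3) = 12] leading coefficient -6: divide by -6, so div: (-x) - 3 = -2.
Step 2. [(-x) - 3 = -2] add 3: x sits inside (… - 3), so sub: -x = 1.
Step 3. [-x = 1] flip signs both sides. So neg: x = -1.

Answer: x ∈ {-1}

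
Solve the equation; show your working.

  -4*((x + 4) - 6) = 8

Step 1. [-4*((x + 4) - 6) = 8] -4·(inner) — divide through by -4. So div: (x + 4) - 6 = -2.
Step 2. [(x + 4) - 6 = -2] the outer -6 inverts by adding 6. So sub: x + 4 = 4.
Step 3. [x + 4 = 4] 4 comes off first (subtract 4), so sub: x = 0.

Answer: x ∈ {0}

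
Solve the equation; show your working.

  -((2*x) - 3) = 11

Step 1. [-((2*x) - 3) = 11] leading − — multiply by −1. So neg: (2*x) - 3 = -11.
Step 2. [(2*x) - 3 = -11] peel the -3: add 3 from each side, so sub: 2*x = -8.
Step 3. [2*x = -8] LHS = 2·(…); ÷2 both sides, so div: x = -4.

Answer: x ∈ {-4}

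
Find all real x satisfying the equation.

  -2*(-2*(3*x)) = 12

Step 1. [-2*(-2*(3*x)) = 12] -2 out front; divide by -2. So div: -2*(3*x) = -6.
Step 2. [-2*(3*x) = -6] -2 out front; divide by -2 ⇒ div: 3*x = 3.
Step 3. [3*x = 3] leading coefficient 3: divide by 3 ⇒ div: x = 1.

Answer: x ∈ {1}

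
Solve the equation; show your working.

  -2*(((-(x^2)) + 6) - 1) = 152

Step 1. [-2*(((-(x^2)) + 6) - 1) = 152] divide by the outer -2 ⇒ div: ((-(x^2)) + 6) - 1 = -76.
Step 2. [((-(x^2)) + 6) - 1 = -76] 1 comes off first (add 1) ⇒ sub: (-(x^2)) + 6 = -75.
Step 3. [(-(x^2)) + 6 = -75] peel the +6: subtract 6 from each side. So sub: -(x^2) = -81.
Step 4. [-(x^2) = -81] LHS negated; negate both sides, so neg: x^2 = 81.
Step 5. [x^2 = 81] LHS squared, RHS 81 ≥ 0: apply √ (±), so sqrt: x = 9 or -9.

Answer: x ∈ {-9, 9}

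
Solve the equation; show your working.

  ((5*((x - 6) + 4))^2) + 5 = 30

Step 1. [((5*((x - 6) + 4))^2) + 5 = 30] peel the +5: subtract 5 from each side. So sub: (5*((x - 6) + 4))^2 = 25.
Step 2. [(5*((x - 6) + 4))^2 = 25] 25 ≥ 0, LHS is (·)² — take ±√, so sqrt: 5*((x - 6) + 4) = 5 or -5.
Step 3. [5*((x - 6) + 4) = 5 or -5] LHS = 5·(…); ÷5 both sides. So div: (x - 6) + 4 = 1 or -1.
Step 4. [(x - 6) + 4 = 1 or -1] 4 comes off first (subtract 4), so sub: x - 6 = -3 or -5.
Step 5. [x - 6 = -3 or -5] add 6: x sits inside (… - 6), so sub: x = 3 or 1.

Answer: x ∈ {1, 3}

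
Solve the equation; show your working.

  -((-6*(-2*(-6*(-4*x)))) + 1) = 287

Step 1. [-((-6*(-2*(-6*(-4*x)))) + 1) = 287] flip signs both sides. So neg: (-6*(-2*(-6*(-4*x)))) + 1 = -287.
Step 2. [(-6*(-2*(-6*(-4*x)))) + 1 = -287] 1 comes off first (subtract 1), so sub: -6*(-2*(-6*(-4*x))) = -288.
Step 3. [-6*(-2*(-6*(-4*x))) = -288] -6·(inner) — divide through by -6. So div: -2*(-6*(-4*x)) = 48.
Step 4. [-2*(-6*(-4*x)) = 48] leading coefficient -2: divide by -2. So div: -6*(-4*x) = -24.
Step 5. [-6*(-4*x) = -24] -6 out front; divide by -6 ⇒ div: -4*x = 4.
Step 6. [-4*x = 4] divide by the outer -4, so div: x = -1.

Answer: x ∈ {-1}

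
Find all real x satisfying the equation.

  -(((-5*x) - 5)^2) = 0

Step 1. [-(((-5*x) - 5)^2) = 0] LHS negated; negate both sides, so neg: ((-5*x) - 5)^2 = 0.
Step 2. [((-5*x) - 5)^2 = 0] 0 ≥ 0, LHS is (·)² — take ±√. So sqrt: (-5*x) - 5 = 0.
Step 3. [(-5*x) - 5 = 0] -5 is outermost — add 5 both sides, so sub: -5*x = 5.
Step 4. [-5*x = 5] -5·(inner) — divide through by -5. So div: x = -1.

Answer: x ∈ {-1}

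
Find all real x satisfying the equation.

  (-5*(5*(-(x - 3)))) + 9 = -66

Step 1. [(-5*(5*(-(x - 3)))) + 9 = -66] the outer +9 inverts by subtracting 9. So sub: -5*(5*(-(x - 3))) = -75.
Step 2. [-5*(5*(-(x - 3))) = -75] -5·(inner) — divide through by -5. So div: 5*(-(x - 3)) = 15.
Step 3. [5*(-(x - 3)) = 15] LHS = 5·(…); ÷5 both sides, so div: -(x - 3) = 3.
Step 4. [-(x - 3) = 3] leading − — multiply by −1 ⇒ neg: x - 3 = -3.
Step 5. [x - 3 = -3] peel the -3: add 3 from each side, so sub: x = 0.

Answer: x ∈ {0}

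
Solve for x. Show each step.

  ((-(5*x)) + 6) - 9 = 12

Step 1. [((-(5*x)) + 6) - 9 = 12] -9 is outermost — add 9 both sides. So sub: (-(5*x)) + 6 = 21.
Step 2. [(-(5*x)) + 6 = 21] subtract 6: x sits inside (… + 6). So sub: -(5*x) = 15.
Step 3. [-(5*x) = 15] leading − — multiply by −1 ⇒ neg: 5*x = -15.
Step 4. [5*x = -15] 5·(inner) — divide through by 5 ⇒ div: x = -3.

Answer: x ∈ {-3}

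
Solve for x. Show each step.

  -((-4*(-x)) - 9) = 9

Step 1. [-((-4*(-x)) - 9) = 9] LHS negated; negate both sides, so neg: (-4*(-x)) - 9 = -9.
Step 2. [(-4*(-x)) - 9 = -9] add 9: x sits inside (… - 9) ⇒ sub: -4*(-x) = 0.
Step 3. [-4*(-x) = 0] -4·(inner) — divide through by -4, so div: -x = 0.
Step 4. [-x = 0] leading − — multiply by −1, so neg: x = 0.

Answer: x ∈ {0}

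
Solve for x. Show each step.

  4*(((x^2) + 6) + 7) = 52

Step 1. [4*(((x^2) + 6) + 7) = 52] 4·(inner) — divide through by 4, so div: ((x^2) + 6) + 7 = 13.
Step 2. [((x^2) + 6) + 7 = 13] the outer +7 inverts by subtracting 7. So sub: (x^2) + 6 = 6.
Step 3. [(x^2) + 6 = 6] subtract 6: x sits inside (… + 6) ⇒ sub: x^2 = 0.
Step 4. [x^2 = 0] LHS squared, RHS 0 ≥ 0: apply √ (±) ⇒ sqrt: x = 0.

Answer: x ∈ {0}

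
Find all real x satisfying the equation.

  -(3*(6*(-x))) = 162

Step 1. [-(3*(6*(-x))) = 162] leading − — multiply by −1 ⇒ neg: 3*(6*(-x)) = -162.
Step 2. [3*(6*(-x)) = -162] 3·(inner) — divide through by 3 ⇒ div: 6*(-x) = -54.
Step 3. [6*(-x) = -54] divide by the outer 6, so div: -x = -9.
Step 4. [-x = -9] leading − — multiply by −1 ⇒ neg: x = 9.

Answer: x ∈ {9}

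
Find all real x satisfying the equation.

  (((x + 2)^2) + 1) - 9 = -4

Step 1. [(((x + 2)^2) + 1) - 9 = -4] peel the -9: add 9 from each side ⇒ sub: ((x + 2)^2) + 1 = 5.
Step 2. [((x + 2)^2) + 1 = 5] peel the +1: subtract 1 from each side, so sub: (x + 2)^2 = 4.
Step 3. [(x + 2)^2 = 4] √ both sides: 4 ≥ 0 gives two branches, so sqrt: x + 2 = 2 or -2.
Step 4. [x + 2 = 2 or -2] 2 comes off first (subtract 2). So sub: x = 0 or -4.

Answer: x ∈ {-4, 0}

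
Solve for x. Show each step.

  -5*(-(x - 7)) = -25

Step 1. [-5*(-(x - 7)) = -25] leading coefficient -5: divide by -5 ⇒ div: -(x - 7) = 5.
Step 2. [-(x - 7) = 5] LHS negated; negate both sides ⇒ neg: x - 7 = -5.
Step 3. [x - 7 = -5] add 7: x sits inside (… - 7), so sub: x = 2.

Answer: x ∈ {2}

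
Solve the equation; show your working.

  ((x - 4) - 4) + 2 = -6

Step 1. [((x - 4) - 4) + 2 = -6] peel the +2: subtract 2 from each side, so sub: (x - 4) - 4 = -8.
Step 2. [(x - 4) - 4 = -8] 4 comes off first (add 4) ⇒ sub: x - 4 = -4.
Step 3. [x - 4 = -4] -4 is outermost — add 4 both sides. So sub: x = 0.

Answer: x ∈ {0}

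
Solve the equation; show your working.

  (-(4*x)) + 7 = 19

Step 1. [(-(4*x)) + 7 = 19] +7 is outermost — subtract 7 both sides, so sub: -(4*x) = 12.
Step 2. [-(4*x) = 12] LHS negated; negate both sides ⇒ neg: 4*x = -12.
Step 3. [4*x = -12] leading coefficient 4: divide by 4. So div: x = -3.

Answer: x ∈ {-3}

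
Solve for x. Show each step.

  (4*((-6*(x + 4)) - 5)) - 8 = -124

Step 1. [(4*((-6*(x + 4)) - 5)) - 8 = -124] common factor 4 (LHS and -124) — divide through. So factor: ((-6*(x + 4)) - 5) - 2 = -31.
Step 2. [((-6*(x + 4)) - 5) - 2 = -31] 2 comes off first (add 2) ⇒ sub: (-6*(x + 4)) - 5 = -29.
Step 3. [(-6*(x + 4)) - 5 = -29] add 5: x sits inside (… - 5). So sub: -6*(x + 4) = -24.
Step 4. [-6*(x + 4) = -24] divide by the outer -6. So div: x + 4 = 4.
Step 5. [x + 4 = 4] 4 comes off first (subtract 4). So sub: x = 0.

Answer: x ∈ {0}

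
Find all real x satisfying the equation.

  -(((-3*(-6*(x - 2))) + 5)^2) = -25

Step 1. [-(((-3*(-6*(x - 2))) + 5)^2) = -25] LHS negated; negate both sides ⇒ neg: ((-3*(-6*(x - 2))) + 5)^2 = 25.
Step 2. [((-3*(-6*(x - 2))) + 5)^2 = 25] 25 ≥ 0, LHS is (·)² — take ±√, so sqrt: (-3*(-6*(x - 2))) + 5 = 5 or -5.
Step 3. [(-3*(-6*(x - 2))) + 5 = 5 or -5] peel the +5: subtract 5 from each side, so sub: -3*(-6*(x - 2)) = 0 or -10.
Step 4. [-3*(-6*(x - 2)) = 0 or -10] leading coefficient -3: divide by -3 ⇒ div: -6*(x - 2) = 0 or 10/3.
Step 5. [-6*(x - 2) = 0 or 10/3] LHS = -6·(…); ÷-6 both sides, so div: x - 2 = 0 or -5/9.
Step 6. [x - 2 = 0 or -5/9] peel the -2: add 2 from each side. So sub: x = 2 or 13/9.

Answer: x ∈ {13/9, 2}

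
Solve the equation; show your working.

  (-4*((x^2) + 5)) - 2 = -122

Step 1. [(-4*((x^2) + 5)) - 2 = -122] the outer -2 inverts by adding 2 ⇒ sub: -4*((x^2) + 5) = -120.
Step 2. [-4*((x^2) + 5) = -120] leading coefficient -4: divide by -4. So div: (x^2) + 5 = 30.
Step 3. [(x^2) + 5 = 30] peel the +5: subtract 5 from each side. So sub: x^2 = 25.
Step 4. [x^2 = 25] √ both sides: 25 ≥ 0 gives two branches, so sqrt: x = 5 or -5.

Answer: x ∈ {-5, 5}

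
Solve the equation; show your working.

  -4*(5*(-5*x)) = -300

Step 1. [-4*(5*(-5*x)) = -300] divide by the outer -4, so div: 5*(-5*x) = 75.
Step 2. [5*(-5*x) = 75] divide by the outer 5 ⇒ div: -5*x = 15.
Step 3. [-5*x = 15] leading coefficient -5: divide by -5, so div: x = -3.

Answer: x ∈ {-3}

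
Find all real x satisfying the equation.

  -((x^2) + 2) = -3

Step 1. [-((x^2) + 2) = -3] leading − — multiply by −1, so neg: (x^2) + 2 = 3.
Step 2. [(x^2) + 2 = 3] peel the +2: subtract 2 from each side, so sub: x^2 = 1.
Step 3. [x^2 = 1] √ both sides: 1 ≥ 0 gives two branches, so sqrt: x = 1 or -1.

Answer: x ∈ {-1, 1}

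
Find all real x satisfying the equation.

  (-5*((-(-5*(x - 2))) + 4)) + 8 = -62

Step 1. [(-5*((-(-5*(x - 2))) + 4)) + 8 = -62] subtract 8: x sits inside (… + 8). So sub: -5*((-(-5*(x - 2))) + 4) = -70.
Step 2. [-5*((-(-5*(x - 2))) + 4) = -70] -5 out front; divide by -5. So div: (-(-5*(x - 2))) + 4 = 14.
Step 3. [(-(-5*(x - 2))) + 4 = 14] peel the +4: subtract 4 from each side, so sub: -(-5*(x - 2)) = 10.
Step 4. [-(-5*(x - 2)) = 10] LHS negated; negate both sides, so neg: -5*(x - 2) = -10.
Step 5. [-5*(x - 2) = -10] leading coefficient -5: divide by -5. So div: x - 2 = 2.
Step 6. [x - 2 = 2] -2 is outermost — add 2 both sides, so sub: x = 4.

Answer: x ∈ {4}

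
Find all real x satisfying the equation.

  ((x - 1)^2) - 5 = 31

Step 1. [((x - 1)^2) - 5 = 31] add 5: x sits inside (… - 5). So sub: (x - 1)^2 = 36.
Step 2. [(x - 1)^2 = 36] √ both sides: 36 ≥ 0 gives two branches ⇒ sqrt: x - 1 = 6 or -6.
Step 3. [x - 1 = 6 or -6] peel the -1: add 1 from each side. So sub: x = 7 or -5.

Answer: x ∈ {-5, 7}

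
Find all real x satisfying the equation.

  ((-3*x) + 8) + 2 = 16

Step 1. [((-3*x) + 8) + 2 = 16] the outer +2 inverts by subtracting 2. So sub: (-3*x) + 8 = 14.
Step 2. [(-3*x) + 8 = 14] +8 is outermost — subtract 8 both sides ⇒ sub: -3*x = 6.
Step 3. [-3*x = 6] divide by the outer -3 ⇒ div: x = -2.

Answer: x ∈ {-2}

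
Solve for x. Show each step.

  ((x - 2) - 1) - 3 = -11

Step 1. [((x - 2) - 1) - 3 = -11] -3 is outermost — add 3 both sides. So sub: (x - 2) - 1 = -8.
Step 2. [(x - 2) - 1 = -8] add 1: x sits inside (… - 1). So sub: x - 2 = -7.
Step 3. [x - 2 = -7] -2 is outermost — add 2 both sides. So sub: x = -5.

Answer: x ∈ {-5}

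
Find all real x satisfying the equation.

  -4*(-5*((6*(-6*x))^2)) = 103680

Step 1. [-4*(-5*((6*(-6*x))^2)) = 103680] -4·(inner) — divide through by -4, so div: -5*((6*(-6*x))^2) = -25920.
Step 2. [-5*((6*(-6*x))^2) = -25920] -5·(inner) — divide through by -5. So div: (6*(-6*x))^2 = 5184.
Step 3. [(6*(-6*x))^2 = 5184] 5184 ≥ 0, LHS is (·)² — take ±√. So sqrt: 6*(-6*x) = 72 or -72.
Step 4. [6*(-6*x) = 72 or -72] leading coefficient 6: divide by 6 ⇒ div: -6*x = 12 or -12.
Step 5. [-6*x = 12 or -12] -6·(inner) — divide through by -6. So div: x = -2 or 2.

Answer: x ∈ {-2, 2}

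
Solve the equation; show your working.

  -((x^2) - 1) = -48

Step 1. [-((x^2) - 1) = -48] flip signs both sides ⇒ neg: (x^2) - 1 = 48.
Step 2. [(x^2) - 1 = 48] add 1: x sits inside (… - 1) ⇒ sub: x^2 = 49.
Step 3. [x^2 = 49] LHS squared, RHS 49 ≥ 0: apply √ (±) ⇒ sqrt: x = 7 or -7.

Answer: x ∈ {-7, 7}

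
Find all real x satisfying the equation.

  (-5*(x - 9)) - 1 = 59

Step 1. [(-5*(x - 9)) - 1 = 59] add 1: x sits inside (… - 1), so sub: -5*(x - 9) = 60.
Step 2. [-5*(x - 9) = 60] divide by the outer -5. So div: x - 9 = -12.
Step 3. [x - 9 = -12] peel the -9: add 9 from each side ⇒ sub: x = -3.

Answer: x ∈ {-3}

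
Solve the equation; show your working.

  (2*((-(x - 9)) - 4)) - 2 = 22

Step 1. [(2*((-(x - 9)) - 4)) - 2 = 22] common factor 2 (LHS and 22) — divide through, so factor: ((-(x - 9)) - 4) - 1 = 11.
Step 2. [((-(x - 9)) - 4) - 1 = 11] peel the -1: add 1 from each side, so sub: (-(x - 9)) - 4 = 12.
Step 3. [(-(x - 9)) - 4 = 12] -4 is outermost — add 4 both sides ⇒ sub: -(x - 9) = 16.
Step 4. [-(x - 9) = 16] leading − — multiply by −1, so neg: x - 9 = -16.
Step 5. [x - 9 = -16] 9 comes off first (add 9), so sub: x = -7.

Answer: x ∈ {-7}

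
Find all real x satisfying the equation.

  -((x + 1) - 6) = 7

Step 1. [-((x + 1) - 6) = 7] flip signs both sides. So neg: (x + 1) - 6 = -7.
Step 2. [(x + 1) - 6 = -7] the outer -6 inverts by adding 6, so sub: x + 1 = -1.
Step 3. [x + 1 = -1] +1 is outermost — subtract 1 both sides ⇒ sub: x = -2.

Answer: x ∈ {-2}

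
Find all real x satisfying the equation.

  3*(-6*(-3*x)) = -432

Step 1. [3*(-6*(-3*x)) = -432] 3·(inner) — divide through by 3, so div: -6*(-3*x) = -144.
Step 2. [-6*(-3*x) = -144] LHS = -6·(…); ÷-6 both sides. So div: -3*x = 24.
Step 3. [-3*x = 24] divide by the outer -3 ⇒ div: x = -8.

Answer: x ∈ {-8}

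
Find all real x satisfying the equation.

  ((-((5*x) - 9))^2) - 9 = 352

Step 1. [((-((5*x) - 9))^2) - 9 = 352] 9 comes off first (add 9) ⇒ sub: (-((5*x) - 9))^2 = 361.
Step 2. [(-((5*x) - 9))^2 = 361] 361 ≥ 0, LHS is (·)² — take ±√ ⇒ sqrt: -((5*x) - 9) = 19 or -19.
Step 3. [-((5*x) - 9) = 19 or -19] leading − — multiply by −1, so neg: (5*x) - 9 = -19 or 19.
Step 4. [(5*x) - 9 = -19 or 19] add 9: x sits inside (… - 9). So sub: 5*x = -10 or 28.
Step 5. [5*x = -10 or 28] divide by the outer 5, so div: x = -2 or 28/5.

Answer: x ∈ {-2, 28/5}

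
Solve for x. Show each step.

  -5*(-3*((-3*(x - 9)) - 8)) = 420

Step 1. [-5*(-3*((-3*(x - 9)) - 8)) = 420] leading coefficient -5: divide by -5. So div: -3*((-3*(x - 9)) - 8) = -84.
Step 2. [-3*((-3*(x - 9)) - 8) = -84] -3 out front; divide by -3, so div: (-3*(x - 9)) - 8 = 28.
Step 3. [(-3*(x - 9)) - 8 = 28] the outer -8 inverts by adding 8 ⇒ sub: -3*(x - 9) = 36.
Step 4. [-3*(x - 9) = 36] -3 out front; divide by -3 ⇒ div: x - 9 = -12.
Step 5. [x - 9 = -12] peel the -9: add 9 from each side, so sub: x = -3.

Answer: x ∈ {-3}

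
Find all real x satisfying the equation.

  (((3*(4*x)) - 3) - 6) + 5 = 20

Step 1. [(((3*(4*x)) - 3) - 6) + 5 = 20] the outer +5 inverts by subtracting 5, so sub: ((3*(4*x)) - 3) - 6 = 15.
Step 2. [((3*(4*x)) - 3) - 6 = 15] add 6: x sits inside (… - 6), so sub: (3*(4*x)) - 3 = 21.
Step 3. [(3*(4*x)) - 3 = 21] add 3: x sits inside (… - 3) ⇒ sub: 3*(4*x) = 24.
Step 4. [3*(4*x) = 24] LHS = 3·(…); ÷3 both sides ⇒ div: 4*x = 8.
Step 5. [4*x = 8] leading coefficient 4: divide by 4. So div: x = 2.

Answer: x ∈ {2}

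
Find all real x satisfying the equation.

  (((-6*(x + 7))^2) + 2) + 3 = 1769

Step 1. [(((-6*(x + 7))^2) + 2) + 3 = 1769] the outer +3 inverts by subtracting 3. So sub: ((-6*(x + 7))^2) + 2 = 1766.
Step 2. [((-6*(x + 7))^2) + 2 = 1766] subtract 2: x sits inside (… + 2) ⇒ sub: (-6*(x + 7))^2 = 1764.
Step 3. [(-6*(x + 7))^2 = 1764] LHS squared, RHS 1764 ≥ 0: apply √ (±) ⇒ sqrt: -6*(x + 7) = 42 or -42.
Step 4. [-6*(x + 7) = 42 or -42] leading coefficient -6: divide by -6. So div: x + 7 = -7 or 7.
Step 5. [x + 7 = -7 or 7] the outer +7 inverts by subtracting 7. So sub: x = -14 or 0.

Answer: x ∈ {-14, 0}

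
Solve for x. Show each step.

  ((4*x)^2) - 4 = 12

Step 1. [((4*x)^2) - 4 = 12] peel the -4: add 4 from each side, so sub: (4*x)^2 = 16.
Step 2. [(4*x)^2 = 16] 16 ≥ 0, LHS is (·)² — take ±√, so sqrt: 4*x = 4 or -4.
Step 3. [4*x = 4 or -4] 4·(inner) — divide through by 4, so div: x = 1 or -1.

Answer: x ∈ {-1, 1}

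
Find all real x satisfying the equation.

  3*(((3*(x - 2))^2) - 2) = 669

Step 1. [3*(((3*(x - 2))^2) - 2) = 669] 3·(inner) — divide through by 3 ⇒ div: ((3*(x - 2))^2) - 2 = 223.
Step 2. [((3*(x - 2))^2) - 2 = 223] add 2: x sits inside (… - 2). So sub: (3*(x - 2))^2 = 225.
Step 3. [(3*(x - 2))^2 = 225] LHS squared, RHS 225 ≥ 0: apply √ (±). So sqrt: 3*(x - 2) = 15 or -15.
Step 4. [3*(x - 2) = 15 or -15] 3·(inner) — divide through by 3. So div: x - 2 = 5 or -5.
Step 5. [x - 2 = 5 or -5] peel the -2: add 2 from each side, so sub: x = 7 or -3.

Answer: x ∈ {-3, 7}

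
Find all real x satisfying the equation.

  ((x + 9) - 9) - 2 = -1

Step 1. [((x + 9) - 9) - 2 = -1] 2 comes off first (add 2) ⇒ sub: (x + 9) - 9 = 1.
Step 2. [(x + 9) - 9 = 1] add 9: x sits inside (… - 9). So sub: x + 9 = 10.
Step 3. [x + 9 = 10] the outer +9 inverts by subtracting 9, so sub: x = 1.

Answer: x ∈ {1}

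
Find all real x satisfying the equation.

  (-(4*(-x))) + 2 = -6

Step 1. [(-(4*(-x))) + 2 = -6] 2 comes off first (subtract 2) ⇒ sub: -(4*(-x)) = -8.
Step 2. [-(4*(-x)) = -8] leading − — multiply by −1, so neg: 4*(-x) = 8.
Step 3. [4*(-x) = 8] divide by the outer 4 ⇒ div: -x = 2.
Step 4. [-x = 2] LHS negated; negate both sides, so neg: x = -2.

Answer: x ∈ {-2}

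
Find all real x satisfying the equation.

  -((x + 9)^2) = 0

Step 1. [-((x + 9)^2) = 0] LHS negated; negate both sides ⇒ neg: (x + 9)^2 = 0.
Step 2. [(x + 9)^2 = 0] 0 ≥ 0, LHS is (·)² — take ±√. So sqrt: x + 9 = 0.
Step 3. [x + 9 = 0] the outer +9 inverts by subtracting 9, so sub: x = -9.

Answer: x ∈ {-9}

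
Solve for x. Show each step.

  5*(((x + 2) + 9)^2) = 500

Step 1. [5*(((x + 2) + 9)^2) = 500] leading coefficient 5: divide by 5 ⇒ div: ((x + 2) + 9)^2 = 100.
Step 2. [((x + 2) + 9)^2 = 100] 100 ≥ 0, LHS is (·)² — take ±√, so sqrt: (x + 2) + 9 = 10 or -10.
Step 3. [(x + 2) + 9 = 10 or -10] 9 comes off first (subtract 9). So sub: x + 2 = 1 or -19.
Step 4. [x + 2 = 1 or -19] +2 is outermost — subtract 2 both sides. So sub: x = -1 or -21.

Answer: x ∈ {-21, -1}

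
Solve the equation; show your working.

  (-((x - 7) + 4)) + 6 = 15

Step 1. [(-((x - 7) + 4)) + 6 = 15] subtract 6: x sits inside (… + 6). So sub: -((x - 7) + 4) = 9.
Step 2. [-((x - 7) + 4) = 9] LHS negated; negate both sides, so neg: (x - 7) + 4 = -9.
Step 3. [(x - 7) + 4 = -9] 4 comes off first (subtract 4), so sub: x - 7 = -13.
Step 4. [x - 7 = -13] the outer -7 inverts by adding 7, so sub: x = -6.

Answer: x ∈ {-6}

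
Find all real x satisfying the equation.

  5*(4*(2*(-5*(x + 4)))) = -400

Step 1. [5*(4*(2*(-5*(x + 4)))) = -400] 5 out front; divide by 5 ⇒ div: 4*(2*(-5*(x + 4))) = -80.
Step 2. [4*(2*(-5*(x + 4))) = -80] LHS = 4·(…); ÷4 both sides. So div: 2*(-5*(x + 4)) = -20.
Step 3. [2*(-5*(x + 4)) = -20] leading coefficient 2: divide by 2 ⇒ div: -5*(x + 4) = -10.
Step 4. [-5*(x + 4) = -10] -5·(inner) — divide through by -5. So div: x + 4 = 2.
Step 5. [x + 4 = 2] 4 comes off first (subtract 4), so sub: x = -2.

Answer: x ∈ {-2}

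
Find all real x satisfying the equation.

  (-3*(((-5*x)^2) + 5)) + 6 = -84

Step 1. [(-3*(((-5*x)^2) + 5)) + 6 = -84] peel the +6: subtract 6 from each side. So sub: -3*(((-5*x)^2) + 5) = -90.
Step 2. [-3*(((-5*x)^2) + 5) = -90] leading coefficient -3: divide by -3. So div: ((-5*x)^2) + 5 = 30.
Step 3. [((-5*x)^2) + 5 = 30] peel the +5: subtract 5 from each side ⇒ sub: (-5*x)^2 = 25.
Step 4. [(-5*x)^2 = 25] √ both sides: 25 ≥ 0 gives two branches, so sqrt: -5*x = 5 or -5.
Step 5. [-5*x = 5 or -5] -5·(inner) — divide through by -5, so div: x = -1 or 1.

Answer: x ∈ {-1, 1}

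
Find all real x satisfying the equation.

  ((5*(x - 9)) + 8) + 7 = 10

Step 1. [((5*(x - 9)) + 8) + 7 = 10] 7 comes off first (subtract 7). So sub: (5*(x - 9)) + 8 = 3.
Step 2. [(5*(x - 9)) + 8 = 3] peel the +8: subtract 8 from each side. So sub: 5*(x - 9) = -5.
Step 3. [5*(x - 9) = -5] leading coefficient 5: divide by 5 ⇒ div: x - 9 = -1.
Step 4. [x - 9 = -1] 9 comes off first (add 9). So sub: x = 8.

Answer: x ∈ {8}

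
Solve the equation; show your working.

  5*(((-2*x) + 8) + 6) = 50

Step 1. [5*(((-2*x) + 8) + 6) = 50] leading coefficient 5: divide by 5 ⇒ div: ((-2*x) + 8) + 6 = 10.
Step 2. [((-2*x) + 8) + 6 = 10] +6 is outermost — subtract 6 both sides. So sub: (-2*x) + 8 = 4.
Step 3. [(-2*x) + 8 = 4] +8 is outermost — subtract 8 both sides ⇒ sub: -2*x = -4.
Step 4. [-2*x = -4] leading coefficient -2: divide by -2, so div: x = 2.

Answer: x ∈ {2}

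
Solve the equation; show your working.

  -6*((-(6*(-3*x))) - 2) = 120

Step 1. [-6*((-(6*(-3*x))) - 2) = 120] LHS = -6·(…); ÷-6 both sides ⇒ div: (-(6*(-3*x))) - 2 = -20.
Step 2. [(-(6*(-3*x))) - 2 = -20] add 2: x sits inside (… - 2) ⇒ sub: -(6*(-3*x)) = -18.
Step 3. [-(6*(-3*x)) = -18] leading − — multiply by −1, so neg: 6*(-3*x) = 18.
Step 4. [6*(-3*x) = 18] LHS = 6·(…); ÷6 both sides. So div: -3*x = 3.
Step 5. [-3*x = 3] -3 out front; divide by -3. So div: x = -1.

Answer: x ∈ {-1}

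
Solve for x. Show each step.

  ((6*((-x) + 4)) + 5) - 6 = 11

Step 1. [((6*((-x) + 4)) + 5) - 6 = 11] the outer -6 inverts by adding 6, so sub: (6*((-x) + 4)) + 5 = 17.
Step 2. [(6*((-x) + 4)) + 5 = 17] 5 comes off first (subtract 5), so sub: 6*((-x) + 4) = 12.
Step 3. [6*((-x) + 4) = 12] leading coefficient 6: divide by 6. So div: (-x) + 4 = 2.
Step 4. [(-x) + 4 = 2] the outer +4 inverts by subtracting 4, so sub: -x = -2.
Step 5. [-x = -2] flip signs both sides, so neg: x = 2.

Answer: x ∈ {2}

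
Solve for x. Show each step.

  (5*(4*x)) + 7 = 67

Step 1. [(5*(4*x)) + 7 = 67] +7 is outermost — subtract 7 both sides. So sub: 5*(4*x) = 60.
Step 2. [5*(4*x) = 60] 5·(inner) — divide through by 5. So div: 4*x = 12.
Step 3. [4*x = 12] 4 out front; divide by 4 ⇒ div: x = 3.

Answer: x ∈ {3}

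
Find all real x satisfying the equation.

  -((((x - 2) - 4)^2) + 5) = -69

Step 1. [-((((x - 2) - 4)^2) + 5) = -69] flip signs both sides, so neg: (((x - 2) - 4)^2) + 5 = 69.
Step 2. [(((x - 2) - 4)^2) + 5 = 69] 5 comes off first (subtract 5), so sub: ((x - 2) - 4)^2 = 64.
Step 3. [((x - 2) - 4)^2 = 64] LHS squared, RHS 64 ≥ 0: apply √ (±) ⇒ sqrt: (x - 2) - 4 = 8 or -8.
Step 4. [(x - 2) - 4 = 8 or -8] peel the -4: add 4 from each side ⇒ sub: x - 2 = 12 or -4.
Step 5. [x - 2 = 12 or -4] peel the -2: add 2 from each side, so sub: x = 14 or -2.

Answer: x ∈ {-2, 14}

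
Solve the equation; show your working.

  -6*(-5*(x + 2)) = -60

Step 1. [-6*(-5*(x + 2)) = -60] divide by the outer -6. So div: -5*(x + 2) = 10.
Step 2. [-5*(x + 2) = 10] leading coefficient -5: divide by -5, so div: x + 2 = -2.
Step 3. [x + 2 = -2] 2 comes off first (subtract 2). So sub: x = -4.

Answer: x ∈ {-4}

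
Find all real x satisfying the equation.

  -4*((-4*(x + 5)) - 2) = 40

Step 1. [-4*((-4*(x + 5)) - 2) = 40] leading coefficient -4: divide by -4. So div: (-4*(x + 5)) - 2 = -10.
Step 2. [(-4*(x + 5)) - 2 = -10] add 2: x sits inside (… - 2) ⇒ sub: -4*(x + 5) = -8.
Step 3. [-4*(x + 5) = -8] -4 out front; divide by -4, so div: x + 5 = 2.
Step 4. [x + 5 = 2] subtract 5: x sits inside (… + 5), so sub: x = -3.

Answer: x ∈ {-3}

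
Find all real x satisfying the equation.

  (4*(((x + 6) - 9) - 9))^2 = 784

Step 1. [(4*(((x + 6) - 9) - 9))^2 = 784] 784 ≥ 0, LHS is (·)² — take ±√, so sqrt: 4*(((x + 6) - 9) - 9) = 28 or -28.
Step 2. [4*(((x + 6) - 9) - 9) = 28 or -28] LHS = 4·(…); ÷4 both sides. So div: ((x + 6) - 9) - 9 = 7 or -7.
Step 3. [((x + 6) - 9) - 9 = 7 or -7] -9 is outermost — add 9 both sides ⇒ sub: (x + 6) - 9 = 16 or 2.
Step 4. [(x + 6) - 9 = 16 or 2] 9 comes off first (add 9). So sub: x + 6 = 25 or 11.
Step 5. [x + 6 = 25 or 11] the outer +6 inverts by subtracting 6, so sub: x = 19 or 5.

Answer: x ∈ {5, 19}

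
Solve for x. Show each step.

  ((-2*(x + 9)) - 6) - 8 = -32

Step 1. [((-2*(x + 9)) - 6) - 8 = -32] peel the -8: add 8 from each side, so sub: (-2*(x + 9)) - 6 = -24.
Step 2. [(-2*(x + 9)) - 6 = -24] common factor -2 (LHS and -24) — divide through, so factor: (x + 9) + 3 = 12.
Step 3. [(x + 9) + 3 = 12] 3 comes off first (subtract 3), so sub: x + 9 = 9.
Step 4. [x + 9 = 9] 9 comes off first (subtract 9), so sub: x = 0.

Answer: x ∈ {0}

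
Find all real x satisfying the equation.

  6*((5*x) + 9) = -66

Step 1. [6*((5*x) + 9) = -66] divide by the outer 6, so div: (5*x) + 9 = -11.
Step 2. [(5*x) + 9 = -11] +9 is outermost — subtract 9 both sides, so sub: 5*x = -20.
Step 3. [5*x = -20] divide by the outer 5. So div: x = -4.

Answer: x ∈ {-4}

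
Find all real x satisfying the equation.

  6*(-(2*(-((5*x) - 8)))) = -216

Step 1. [6*(-(2*(-((5*x) - 8)))) = -216] 6·(inner) — divide through by 6, so div: -(2*(-((5*x) - 8))) = -36.
Step 2. [-(2*(-((5*x) - 8))) = -36] flip signs both sides. So neg: 2*(-((5*x) - 8)) = 36.
Step 3. [2*(-((5*x) - 8)) = 36] 2 out front; divide by 2. So div: -((5*x) - 8) = 18.
Step 4. [-((5*x) - 8) = 18] LHS negated; negate both sides ⇒ neg: (5*x) - 8 = -18.
Step 5. [(5*x) - 8 = -18] 8 comes off first (add 8) ⇒ sub: 5*x = -10.
Step 6. [5*x = -10] 5·(inner) — divide through by 5. So div: x = -2.

Answer: x ∈ {-2}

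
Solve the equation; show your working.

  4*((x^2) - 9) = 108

Step 1. [4*((x^2) - 9) = 108] leading coefficient 4: divide by 4 ⇒ div: (x^2) - 9 = 27.
Step 2. [(x^2) - 9 = 27] add 9: x sits inside (… - 9), so sub: x^2 = 36.
Step 3. [x^2 = 36] 36 ≥ 0, LHS is (·)² — take ±√. So sqrt: x = 6 or -6.

Answer: x ∈ {-6, 6}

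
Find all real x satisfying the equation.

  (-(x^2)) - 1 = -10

Step 1. [(-(x^2)) - 1 = -10] the outer -1 inverts by adding 1. So sub: -(x^2) = -9.
Step 2. [-(x^2) = -9] flip signs both sides, so neg: x^2 = 9.
Step 3. [x^2 = 9] LHS squared, RHS 9 ≥ 0: apply √ (±). So sqrt: x = 3 or -3.

Answer: x ∈ {-3, 3}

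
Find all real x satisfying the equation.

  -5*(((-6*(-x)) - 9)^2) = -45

Step 1. [-5*(((-6*(-x)) - 9)^2) = -45] leading coefficient -5: divide by -5, so div: ((-6*(-x)) - 9)^2 = 9.
Step 2. [((-6*(-x)) - 9)^2 = 9] √ both sides: 9 ≥ 0 gives two branches ⇒ sqrt: (-6*(-x)) - 9 = 3 or -3.
Step 3. [(-6*(-x)) - 9 = 3 or -3] peel the -9: add 9 from each side ⇒ sub: -6*(-x) = 12 or 6.
Step 4. [-6*(-x) = 12 or 6] LHS = -6·(…); ÷-6 both sides, so div: -x = -2 or -1.
Step 5. [-x = -2 or -1] LHS negated; negate both sides, so neg: x = 2 or 1.

Answer: x ∈ {1, 2}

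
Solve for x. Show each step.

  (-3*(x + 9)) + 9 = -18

Step 1. [(-3*(x + 9)) + 9 = -18] -3 divides every term; factor it out, so factor: (x + 9) - 3 = 6.
Step 2. [(x + 9) - 3 = 6] the outer -3 inverts by adding 3, so sub: x + 9 = 9.
Step 3. [x + 9 = 9] 9 comes off first (subtract 9). So sub: x = 0.

Answer: x ∈ {0}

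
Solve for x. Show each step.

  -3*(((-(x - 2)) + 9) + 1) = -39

Step 1. [-3*(((-(x - 2)) + 9) + 1) = -39] -3 out front; divide by -3, so div: ((-(x - 2)) + 9) + 1 = 13.
Step 2. [((-(x - 2)) + 9) + 1 = 13] +1 is outermost — subtract 1 both sides ⇒ sub: (-(x - 2)) + 9 = 12.
Step 3. [(-(x - 2)) + 9 = 12] 9 comes off first (subtract 9), so sub: -(x - 2) = 3.
Step 4. [-(x - 2) = 3] leading − — multiply by −1, so neg: x - 2 = -3.
Step 5. [x - 2 = -3] the outer -2 inverts by adding 2, so sub: x = -1.

Answer: x ∈ {-1}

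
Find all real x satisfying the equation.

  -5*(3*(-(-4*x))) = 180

Step 1. [-5*(3*(-(-4*x))) = 180] -5 out front; divide by -5, so div: 3*(-(-4*x)) = -36.
Step 2. [3*(-(-4*x)) = -36] 3 out front; divide by 3. So div: -(-4*x) = -12.
Step 3. [-(-4*x) = -12] LHS negated; negate both sides ⇒ neg: -4*x = 12.
Step 4. [-4*x = 12] -4 out front; divide by -4. So div: x = -3.

Answer: x ∈ {-3}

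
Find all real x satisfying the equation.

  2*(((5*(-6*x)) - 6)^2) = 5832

Step 1. [2*(((5*(-6*x)) - 6)^2) = 5832] 2 out front; divide by 2. So div: ((5*(-6*x)) - 6)^2 = 2916.
Step 2. [((5*(-6*x)) - 6)^2 = 2916] √ both sides: 2916 ≥ 0 gives two branches ⇒ sqrt: (5*(-6*x)) - 6 = 54 or -54.
Step 3. [(5*(-6*x)) - 6 = 54 or -54] peel the -6: add 6 from each side, so sub: 5*(-6*x) = 60 or -48.
Step 4. [5*(-6*x) = 60 or -48] 5 out front; divide by 5, so div: -6*x = 12 or -48/5.
Step 5. [-6*x = 12 or -48/5] LHS = -6·(…); ÷-6 both sides, so div: x = -2 or 8/5.

Answer: x ∈ {-2, 8/5}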